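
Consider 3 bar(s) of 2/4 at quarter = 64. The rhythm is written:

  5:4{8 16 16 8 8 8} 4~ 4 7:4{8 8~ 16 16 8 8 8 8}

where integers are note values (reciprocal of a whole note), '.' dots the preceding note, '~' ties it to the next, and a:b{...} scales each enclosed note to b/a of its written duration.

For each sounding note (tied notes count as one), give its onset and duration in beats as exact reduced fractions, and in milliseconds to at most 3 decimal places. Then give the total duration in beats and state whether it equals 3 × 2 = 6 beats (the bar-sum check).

1) 0.0ms=0b +375.0ms=2/5b
2) 375.0ms=2/5b +187.5ms=1/5b
3) 562.5ms=3/5b +187.5ms=1/5b
4) 750.0ms=4/5b +375.0ms=2/5b
5) 1125.0ms=6/5b +375.0ms=2/5b
6) 1500.0ms=8/5b +375.0ms=2/5b
7) 1875.0ms=2b +1875.0ms=2b
8) 3750.0ms=4b +267.857ms=2/7b
9) 4017.857ms=30/7b +401.786ms=3/7b
10) 4419.643ms=33/7b +133.929ms=1/7b
11) 4553.571ms=34/7b +267.857ms=2/7b
12) 4821.429ms=36/7b +267.857ms=2/7b
13) 5089.286ms=38/7b +267.857ms=2/7b
14) 5357.143ms=40/7b +267.857ms=2/7b
Σ=6b of 6 (64bpm 2/4) — PASS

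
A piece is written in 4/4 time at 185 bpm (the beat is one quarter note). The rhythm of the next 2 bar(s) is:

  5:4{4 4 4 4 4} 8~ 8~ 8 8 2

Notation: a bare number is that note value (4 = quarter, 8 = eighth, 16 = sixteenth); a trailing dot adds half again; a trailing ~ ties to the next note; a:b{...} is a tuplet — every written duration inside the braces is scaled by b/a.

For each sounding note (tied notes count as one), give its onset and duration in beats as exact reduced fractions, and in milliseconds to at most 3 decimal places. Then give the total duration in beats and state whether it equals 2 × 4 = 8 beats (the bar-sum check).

1) 0.0ms=0b +259.459ms=4/5b
2) 259.459ms=4/5b +259.459ms=4/5b
3) 518.919ms=8/5b +259.459ms=4/5b
4) 778.378ms=12/5b +259.459ms=4/5b
5) 1037.838ms=16/5b +259.459ms=4/5b
6) 1297.297ms=4b +486.486ms=3/2b
7) 1783.784ms=11/2b +162.162ms=1/2b
8) 1945.946ms=6b +648.649ms=2b
Σ=8b of 8 (185bpm 4/4) — PASS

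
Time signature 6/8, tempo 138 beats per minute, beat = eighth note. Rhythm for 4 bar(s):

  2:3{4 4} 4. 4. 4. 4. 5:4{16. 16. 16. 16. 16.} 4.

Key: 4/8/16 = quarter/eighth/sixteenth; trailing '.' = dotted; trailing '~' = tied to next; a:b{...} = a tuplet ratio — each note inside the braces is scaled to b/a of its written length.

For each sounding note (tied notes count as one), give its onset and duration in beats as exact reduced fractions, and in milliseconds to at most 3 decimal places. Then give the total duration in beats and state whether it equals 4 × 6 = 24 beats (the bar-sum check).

1) 0.0ms=0b +1304.348ms=3b
2) 1304.348ms=3b +1304.348ms=3b
3) 2608.696ms=6b +1304.348ms=3b
4) 3913.043ms=9b +1304.348ms=3b
5) 5217.391ms=12b +1304.348ms=3b
6) 6521.739ms=15b +1304.348ms=3b
7) 7826.087ms=18b +260.87ms=3/5b
8) 8086.957ms=93/5b +260.87ms=3/5b
9) 8347.826ms=96/5b +260.87ms=3/5b
10) 8608.696ms=99/5b +260.87ms=3/5b
11) 8869.565ms=102/5b +260.87ms=3/5b
12) 9130.435ms=21b +1304.348ms=3b
Σ=24b of 24 (138bpm 6/8) — PASS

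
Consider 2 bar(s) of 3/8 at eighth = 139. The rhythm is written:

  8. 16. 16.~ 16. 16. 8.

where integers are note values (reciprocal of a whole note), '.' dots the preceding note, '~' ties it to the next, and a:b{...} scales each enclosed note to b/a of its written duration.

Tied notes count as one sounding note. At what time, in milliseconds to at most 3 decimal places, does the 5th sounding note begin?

1. 0.0ms @ 0 + 647.482ms (3/2)
2. 647.482ms @ 3/2 + 323.741ms (3/4)
3. 971.223ms @ 9/4 + 647.482ms (3/2)
4. 1618.705ms @ 15/4 + 323.741ms (3/4)
5. 1942.446ms @ 9/2 + 647.482ms (3/2)

note 5 onset = 9/2b = 1942.446ms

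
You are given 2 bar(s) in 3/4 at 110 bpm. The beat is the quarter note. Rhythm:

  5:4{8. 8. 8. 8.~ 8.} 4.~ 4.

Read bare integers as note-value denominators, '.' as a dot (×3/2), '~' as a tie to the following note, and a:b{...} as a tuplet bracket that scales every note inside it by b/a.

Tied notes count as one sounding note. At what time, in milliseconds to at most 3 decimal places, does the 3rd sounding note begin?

note 3 onset = 6/5b = 654.545ms

1. 0.0ms @ 0 + 327.273ms (3/5)
2. 327.273ms @ 3/5 + 327.273ms (3/5)
3. 654.545ms @ 6/5 + 327.273ms (3/5)
4. 981.818ms @ 9/5 + 654.545ms (6/5)
5. 1636.364ms @ 3 + 1636.364ms (3)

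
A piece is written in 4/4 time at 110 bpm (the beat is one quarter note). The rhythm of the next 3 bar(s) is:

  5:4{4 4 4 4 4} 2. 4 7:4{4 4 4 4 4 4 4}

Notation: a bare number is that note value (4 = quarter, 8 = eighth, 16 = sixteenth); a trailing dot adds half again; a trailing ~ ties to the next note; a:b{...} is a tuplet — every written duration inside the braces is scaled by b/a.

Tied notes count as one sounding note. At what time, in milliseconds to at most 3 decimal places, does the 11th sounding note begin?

note 11 onset = 68/7b = 5298.701ms

1. 0.0ms @ 0 + 436.364ms (4/5)
2. 436.364ms @ 4/5 + 436.364ms (4/5)
3. 872.727ms @ 8/5 + 436.364ms (4/5)
4. 1309.091ms @ 12/5 + 436.364ms (4/5)
5. 1745.455ms @ 16/5 + 436.364ms (4/5)
6. 2181.818ms @ 4 + 1636.364ms (3)
7. 3818.182ms @ 7 + 545.455ms (1)
8. 4363.636ms @ 8 + 311.688ms (4/7)
9. 4675.325ms @ 60/7 + 311.688ms (4/7)
10. 4987.013ms @ 64/7 + 311.688ms (4/7)
11. 5298.701ms @ 68/7 + 311.688ms (4/7)
12. 5610.39ms @ 72/7 + 311.688ms (4/7)
13. 5922.078ms @ 76/7 + 311.688ms (4/7)
14. 6233.766ms @ 80/7 + 311.688ms (4/7)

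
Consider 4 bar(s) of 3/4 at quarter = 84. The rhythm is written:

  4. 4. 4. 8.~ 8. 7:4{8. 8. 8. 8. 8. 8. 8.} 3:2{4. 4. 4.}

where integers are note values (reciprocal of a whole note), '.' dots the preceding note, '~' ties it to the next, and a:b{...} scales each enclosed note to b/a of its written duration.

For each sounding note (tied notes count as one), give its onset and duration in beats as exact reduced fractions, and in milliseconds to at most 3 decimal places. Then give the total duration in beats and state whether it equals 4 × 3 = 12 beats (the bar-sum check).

1) 0.0ms=0b +1071.429ms=3/2b
2) 1071.429ms=3/2b +1071.429ms=3/2b
3) 2142.857ms=3b +1071.429ms=3/2b
4) 3214.286ms=9/2b +1071.429ms=3/2b
5) 4285.714ms=6b +306.122ms=3/7b
6) 4591.837ms=45/7b +306.122ms=3/7b
7) 4897.959ms=48/7b +306.122ms=3/7b
8) 5204.082ms=51/7b +306.122ms=3/7b
9) 5510.204ms=54/7b +306.122ms=3/7b
10) 5816.327ms=57/7b +306.122ms=3/7b
11) 6122.449ms=60/7b +306.122ms=3/7b
12) 6428.571ms=9b +714.286ms=1b
13) 7142.857ms=10b +714.286ms=1b
14) 7857.143ms=11b +714.286ms=1b
Σ=12b of 12 (84bpm 3/4) — PASS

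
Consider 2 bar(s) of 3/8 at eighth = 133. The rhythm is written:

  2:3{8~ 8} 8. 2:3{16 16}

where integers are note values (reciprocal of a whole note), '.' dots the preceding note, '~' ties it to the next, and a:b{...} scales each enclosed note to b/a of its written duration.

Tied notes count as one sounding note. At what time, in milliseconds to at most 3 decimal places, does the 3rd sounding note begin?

1. 0.0ms @ 0 + 1353.383ms (3)
2. 1353.383ms @ 3 + 676.692ms (3/2)
3. 2030.075ms @ 9/2 + 338.346ms (3/4)
4. 2368.421ms @ 21/4 + 338.346ms (3/4)

note 3 onset = 9/2b = 2030.075ms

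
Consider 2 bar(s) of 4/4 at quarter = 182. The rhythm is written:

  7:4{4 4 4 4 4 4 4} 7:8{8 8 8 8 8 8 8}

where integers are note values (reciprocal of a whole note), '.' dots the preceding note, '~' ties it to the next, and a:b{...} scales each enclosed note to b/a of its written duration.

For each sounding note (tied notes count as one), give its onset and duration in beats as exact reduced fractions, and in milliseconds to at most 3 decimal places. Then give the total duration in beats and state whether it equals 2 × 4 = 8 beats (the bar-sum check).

1) 0.0ms=0b +188.383ms=4/7b
2) 188.383ms=4/7b +188.383ms=4/7b
3) 376.766ms=8/7b +188.383ms=4/7b
4) 565.149ms=12/7b +188.383ms=4/7b
5) 753.532ms=16/7b +188.383ms=4/7b
6) 941.915ms=20/7b +188.383ms=4/7b
7) 1130.298ms=24/7b +188.383ms=4/7b
8) 1318.681ms=4b +188.383ms=4/7b
9) 1507.064ms=32/7b +188.383ms=4/7b
10) 1695.447ms=36/7b +188.383ms=4/7b
11) 1883.83ms=40/7b +188.383ms=4/7b
12) 2072.214ms=44/7b +188.383ms=4/7b
13) 2260.597ms=48/7b +188.383ms=4/7b
14) 2448.98ms=52/7b +188.383ms=4/7b
Σ=8b of 8 (182bpm 4/4) — PASS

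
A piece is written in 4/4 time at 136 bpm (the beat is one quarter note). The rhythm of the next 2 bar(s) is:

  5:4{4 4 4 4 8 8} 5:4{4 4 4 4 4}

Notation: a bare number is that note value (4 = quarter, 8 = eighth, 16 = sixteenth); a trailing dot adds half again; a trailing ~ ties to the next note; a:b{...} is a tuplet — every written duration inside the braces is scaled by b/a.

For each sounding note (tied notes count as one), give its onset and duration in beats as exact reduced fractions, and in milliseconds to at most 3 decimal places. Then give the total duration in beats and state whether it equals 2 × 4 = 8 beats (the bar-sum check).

1) 0.0ms=0b +352.941ms=4/5b
2) 352.941ms=4/5b +352.941ms=4/5b
3) 705.882ms=8/5b +352.941ms=4/5b
4) 1058.824ms=12/5b +352.941ms=4/5b
5) 1411.765ms=16/5b +176.471ms=2/5b
6) 1588.235ms=18/5b +176.471ms=2/5b
7) 1764.706ms=4b +352.941ms=4/5b
8) 2117.647ms=24/5b +352.941ms=4/5b
9) 2470.588ms=28/5b +352.941ms=4/5b
10) 2823.529ms=32/5b +352.941ms=4/5b
11) 3176.471ms=36/5b +352.941ms=4/5b
Σ=8b of 8 (136bpm 4/4) — PASS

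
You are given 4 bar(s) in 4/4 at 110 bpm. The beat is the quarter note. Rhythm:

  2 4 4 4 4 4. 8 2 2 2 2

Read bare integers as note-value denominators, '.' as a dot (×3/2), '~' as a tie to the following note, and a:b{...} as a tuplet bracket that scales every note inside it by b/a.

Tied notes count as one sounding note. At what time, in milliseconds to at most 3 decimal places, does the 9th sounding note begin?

note 9 onset = 10b = 5454.545ms

1. 0.0ms @ 0 + 1090.909ms (2)
2. 1090.909ms @ 2 + 545.455ms (1)
3. 1636.364ms @ 3 + 545.455ms (1)
4. 2181.818ms @ 4 + 545.455ms (1)
5. 2727.273ms @ 5 + 545.455ms (1)
6. 3272.727ms @ 6 + 818.182ms (3/2)
7. 4090.909ms @ 15/2 + 272.727ms (1/2)
8. 4363.636ms @ 8 + 1090.909ms (2)
9. 5454.545ms @ 10 + 1090.909ms (2)
10. 6545.455ms @ 12 + 1090.909ms (2)
11. 7636.364ms @ 14 + 1090.909ms (2)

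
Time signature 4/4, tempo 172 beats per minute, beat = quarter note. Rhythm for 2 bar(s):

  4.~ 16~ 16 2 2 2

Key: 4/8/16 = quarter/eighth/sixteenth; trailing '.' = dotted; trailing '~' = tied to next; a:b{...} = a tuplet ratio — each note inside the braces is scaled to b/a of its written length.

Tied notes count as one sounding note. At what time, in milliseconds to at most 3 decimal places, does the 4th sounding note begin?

1. 0.0ms @ 0 + 697.674ms (2)
2. 697.674ms @ 2 + 697.674ms (2)
3. 1395.349ms @ 4 + 697.674ms (2)
4. 2093.023ms @ 6 + 697.674ms (2)

note 4 onset = 6b = 2093.023ms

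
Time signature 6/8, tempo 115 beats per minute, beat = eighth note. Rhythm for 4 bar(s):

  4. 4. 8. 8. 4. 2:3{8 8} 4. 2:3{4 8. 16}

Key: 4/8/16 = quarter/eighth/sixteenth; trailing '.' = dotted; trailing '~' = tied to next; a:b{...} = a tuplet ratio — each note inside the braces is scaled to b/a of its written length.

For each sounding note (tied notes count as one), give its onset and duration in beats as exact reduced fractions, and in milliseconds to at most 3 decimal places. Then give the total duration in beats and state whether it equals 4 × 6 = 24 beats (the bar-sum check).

1) 0.0ms=0b +1565.217ms=3b
2) 1565.217ms=3b +1565.217ms=3b
3) 3130.435ms=6b +782.609ms=3/2b
4) 3913.043ms=15/2b +782.609ms=3/2b
5) 4695.652ms=9b +1565.217ms=3b
6) 6260.87ms=12b +782.609ms=3/2b
7) 7043.478ms=27/2b +782.609ms=3/2b
8) 7826.087ms=15b +1565.217ms=3b
9) 9391.304ms=18b +1565.217ms=3b
10) 10956.522ms=21b +1173.913ms=9/4b
11) 12130.435ms=93/4b +391.304ms=3/4b
Σ=24b of 24 (115bpm 6/8) — PASS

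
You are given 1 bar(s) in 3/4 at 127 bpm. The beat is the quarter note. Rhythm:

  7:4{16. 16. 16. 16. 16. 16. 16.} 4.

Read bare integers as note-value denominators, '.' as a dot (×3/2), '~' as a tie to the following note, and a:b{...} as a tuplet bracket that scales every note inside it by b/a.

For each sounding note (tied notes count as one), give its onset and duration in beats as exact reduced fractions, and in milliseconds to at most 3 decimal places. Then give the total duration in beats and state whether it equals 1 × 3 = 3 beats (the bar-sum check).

1) 0.0ms=0b +101.237ms=3/14b
2) 101.237ms=3/14b +101.237ms=3/14b
3) 202.475ms=3/7b +101.237ms=3/14b
4) 303.712ms=9/14b +101.237ms=3/14b
5) 404.949ms=6/7b +101.237ms=3/14b
6) 506.187ms=15/14b +101.237ms=3/14b
7) 607.424ms=9/7b +101.237ms=3/14b
8) 708.661ms=3/2b +708.661ms=3/2b
Σ=3b of 3 (127bpm 3/4) — PASS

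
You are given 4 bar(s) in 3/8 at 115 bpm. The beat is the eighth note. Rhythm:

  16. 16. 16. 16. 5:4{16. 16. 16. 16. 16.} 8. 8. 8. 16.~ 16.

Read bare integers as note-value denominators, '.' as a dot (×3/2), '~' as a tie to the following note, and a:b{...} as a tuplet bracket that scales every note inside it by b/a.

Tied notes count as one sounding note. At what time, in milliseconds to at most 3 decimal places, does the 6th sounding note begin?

1. 0.0ms @ 0 + 391.304ms (3/4)
2. 391.304ms @ 3/4 + 391.304ms (3/4)
3. 782.609ms @ 3/2 + 391.304ms (3/4)
4. 1173.913ms @ 9/4 + 391.304ms (3/4)
5. 1565.217ms @ 3 + 313.043ms (3/5)
6. 1878.261ms @ 18/5 + 313.043ms (3/5)
7. 2191.304ms @ 21/5 + 313.043ms (3/5)
8. 2504.348ms @ 24/5 + 313.043ms (3/5)
9. 2817.391ms @ 27/5 + 313.043ms (3/5)
10. 3130.435ms @ 6 + 782.609ms (3/2)
11. 3913.043ms @ 15/2 + 782.609ms (3/2)
12. 4695.652ms @ 9 + 782.609ms (3/2)
13. 5478.261ms @ 21/2 + 782.609ms (3/2)

note 6 onset = 18/5b = 1878.261ms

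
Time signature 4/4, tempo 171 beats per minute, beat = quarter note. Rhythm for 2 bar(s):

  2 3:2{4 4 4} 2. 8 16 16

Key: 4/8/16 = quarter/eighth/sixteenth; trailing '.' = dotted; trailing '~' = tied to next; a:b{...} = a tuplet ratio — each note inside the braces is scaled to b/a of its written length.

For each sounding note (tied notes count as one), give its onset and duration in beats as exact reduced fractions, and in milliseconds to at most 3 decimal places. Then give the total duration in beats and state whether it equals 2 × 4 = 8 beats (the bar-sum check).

1) 0.0ms=0b +701.754ms=2b
2) 701.754ms=2b +233.918ms=2/3b
3) 935.673ms=8/3b +233.918ms=2/3b
4) 1169.591ms=10/3b +233.918ms=2/3b
5) 1403.509ms=4b +1052.632ms=3b
6) 2456.14ms=7b +175.439ms=1/2b
7) 2631.579ms=15/2b +87.719ms=1/4b
8) 2719.298ms=31/4b +87.719ms=1/4b
Σ=8b of 8 (171bpm 4/4) — PASS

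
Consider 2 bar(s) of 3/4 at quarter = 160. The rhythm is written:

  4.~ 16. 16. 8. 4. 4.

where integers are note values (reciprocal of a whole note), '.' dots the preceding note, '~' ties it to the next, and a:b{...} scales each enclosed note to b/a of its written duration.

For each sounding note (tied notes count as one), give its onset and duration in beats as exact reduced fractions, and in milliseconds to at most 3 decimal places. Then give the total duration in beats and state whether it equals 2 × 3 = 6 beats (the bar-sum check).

1) 0.0ms=0b +703.125ms=15/8b
2) 703.125ms=15/8b +140.625ms=3/8b
3) 843.75ms=9/4b +281.25ms=3/4b
4) 1125.0ms=3b +562.5ms=3/2b
5) 1687.5ms=9/2b +562.5ms=3/2b
Σ=6b of 6 (160bpm 3/4) — PASS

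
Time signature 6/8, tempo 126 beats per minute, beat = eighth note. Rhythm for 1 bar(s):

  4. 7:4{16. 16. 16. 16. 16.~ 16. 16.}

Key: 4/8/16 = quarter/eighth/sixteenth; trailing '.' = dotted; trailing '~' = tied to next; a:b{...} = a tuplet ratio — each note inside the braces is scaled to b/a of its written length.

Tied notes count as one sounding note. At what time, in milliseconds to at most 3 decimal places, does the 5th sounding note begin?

1. 0.0ms @ 0 + 1428.571ms (3)
2. 1428.571ms @ 3 + 204.082ms (3/7)
3. 1632.653ms @ 24/7 + 204.082ms (3/7)
4. 1836.735ms @ 27/7 + 204.082ms (3/7)
5. 2040.816ms @ 30/7 + 204.082ms (3/7)
6. 2244.898ms @ 33/7 + 408.163ms (6/7)
7. 2653.061ms @ 39/7 + 204.082ms (3/7)

note 5 onset = 30/7b = 2040.816ms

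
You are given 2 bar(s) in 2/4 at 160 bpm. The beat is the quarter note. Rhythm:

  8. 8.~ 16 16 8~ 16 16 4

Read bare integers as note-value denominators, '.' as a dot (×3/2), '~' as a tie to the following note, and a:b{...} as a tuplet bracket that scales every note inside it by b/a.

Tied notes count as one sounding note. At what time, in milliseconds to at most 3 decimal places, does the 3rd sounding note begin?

1. 0.0ms @ 0 + 281.25ms (3/4)
2. 281.25ms @ 3/4 + 375.0ms (1)
3. 656.25ms @ 7/4 + 93.75ms (1/4)
4. 750.0ms @ 2 + 281.25ms (3/4)
5. 1031.25ms @ 11/4 + 93.75ms (1/4)
6. 1125.0ms @ 3 + 375.0ms (1)

note 3 onset = 7/4b = 656.25ms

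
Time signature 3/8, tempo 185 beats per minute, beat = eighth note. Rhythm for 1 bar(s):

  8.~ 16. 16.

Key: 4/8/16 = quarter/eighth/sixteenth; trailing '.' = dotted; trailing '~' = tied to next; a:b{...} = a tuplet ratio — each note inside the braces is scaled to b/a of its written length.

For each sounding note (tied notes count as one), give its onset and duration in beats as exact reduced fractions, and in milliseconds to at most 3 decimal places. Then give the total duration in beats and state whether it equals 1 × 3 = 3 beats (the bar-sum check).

1) 0.0ms=0b +729.73ms=9/4b
2) 729.73ms=9/4b +243.243ms=3/4b
Σ=3b of 3 (185bpm 3/8) — PASS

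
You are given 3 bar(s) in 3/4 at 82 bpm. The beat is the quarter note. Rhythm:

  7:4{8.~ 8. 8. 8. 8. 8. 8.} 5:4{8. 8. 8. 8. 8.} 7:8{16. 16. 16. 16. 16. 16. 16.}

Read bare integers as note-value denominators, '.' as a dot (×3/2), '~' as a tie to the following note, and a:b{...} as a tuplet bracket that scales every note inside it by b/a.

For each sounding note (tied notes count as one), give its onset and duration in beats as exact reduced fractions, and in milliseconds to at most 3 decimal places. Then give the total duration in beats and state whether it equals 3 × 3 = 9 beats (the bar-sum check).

1) 0.0ms=0b +627.178ms=6/7b
2) 627.178ms=6/7b +313.589ms=3/7b
3) 940.767ms=9/7b +313.589ms=3/7b
4) 1254.355ms=12/7b +313.589ms=3/7b
5) 1567.944ms=15/7b +313.589ms=3/7b
6) 1881.533ms=18/7b +313.589ms=3/7b
7) 2195.122ms=3b +439.024ms=3/5b
8) 2634.146ms=18/5b +439.024ms=3/5b
9) 3073.171ms=21/5b +439.024ms=3/5b
10) 3512.195ms=24/5b +439.024ms=3/5b
11) 3951.22ms=27/5b +439.024ms=3/5b
12) 4390.244ms=6b +313.589ms=3/7b
13) 4703.833ms=45/7b +313.589ms=3/7b
14) 5017.422ms=48/7b +313.589ms=3/7b
15) 5331.01ms=51/7b +313.589ms=3/7b
16) 5644.599ms=54/7b +313.589ms=3/7b
17) 5958.188ms=57/7b +313.589ms=3/7b
18) 6271.777ms=60/7b +313.589ms=3/7b
Σ=9b of 9 (82bpm 3/4) — PASS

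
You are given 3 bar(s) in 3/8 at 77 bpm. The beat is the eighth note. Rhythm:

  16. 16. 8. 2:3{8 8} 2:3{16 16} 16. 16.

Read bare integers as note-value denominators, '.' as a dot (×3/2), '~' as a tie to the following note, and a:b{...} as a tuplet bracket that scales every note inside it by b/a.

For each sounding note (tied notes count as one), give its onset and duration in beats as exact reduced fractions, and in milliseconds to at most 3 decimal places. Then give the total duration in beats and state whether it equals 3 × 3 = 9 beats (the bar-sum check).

1) 0.0ms=0b +584.416ms=3/4b
2) 584.416ms=3/4b +584.416ms=3/4b
3) 1168.831ms=3/2b +1168.831ms=3/2b
4) 2337.662ms=3b +1168.831ms=3/2b
5) 3506.494ms=9/2b +1168.831ms=3/2b
6) 4675.325ms=6b +584.416ms=3/4b
7) 5259.74ms=27/4b +584.416ms=3/4b
8) 5844.156ms=15/2b +584.416ms=3/4b
9) 6428.571ms=33/4b +584.416ms=3/4b
Σ=9b of 9 (77bpm 3/8) — PASS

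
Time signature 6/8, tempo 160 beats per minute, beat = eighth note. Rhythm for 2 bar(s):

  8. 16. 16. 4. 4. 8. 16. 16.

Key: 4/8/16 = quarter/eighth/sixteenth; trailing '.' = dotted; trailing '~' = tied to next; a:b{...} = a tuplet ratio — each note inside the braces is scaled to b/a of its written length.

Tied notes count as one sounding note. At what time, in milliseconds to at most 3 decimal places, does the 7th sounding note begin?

1. 0.0ms @ 0 + 562.5ms (3/2)
2. 562.5ms @ 3/2 + 281.25ms (3/4)
3. 843.75ms @ 9/4 + 281.25ms (3/4)
4. 1125.0ms @ 3 + 1125.0ms (3)
5. 2250.0ms @ 6 + 1125.0ms (3)
6. 3375.0ms @ 9 + 562.5ms (3/2)
7. 3937.5ms @ 21/2 + 281.25ms (3/4)
8. 4218.75ms @ 45/4 + 281.25ms (3/4)

note 7 onset = 21/2b = 3937.5ms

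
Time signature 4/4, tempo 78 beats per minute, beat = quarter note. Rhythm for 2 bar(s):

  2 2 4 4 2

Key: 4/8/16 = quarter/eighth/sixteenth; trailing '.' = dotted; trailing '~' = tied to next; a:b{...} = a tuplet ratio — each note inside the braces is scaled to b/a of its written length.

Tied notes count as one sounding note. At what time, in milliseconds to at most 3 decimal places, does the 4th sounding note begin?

1. 0.0ms @ 0 + 1538.462ms (2)
2. 1538.462ms @ 2 + 1538.462ms (2)
3. 3076.923ms @ 4 + 769.231ms (1)
4. 3846.154ms @ 5 + 769.231ms (1)
5. 4615.385ms @ 6 + 1538.462ms (2)

note 4 onset = 5b = 3846.154ms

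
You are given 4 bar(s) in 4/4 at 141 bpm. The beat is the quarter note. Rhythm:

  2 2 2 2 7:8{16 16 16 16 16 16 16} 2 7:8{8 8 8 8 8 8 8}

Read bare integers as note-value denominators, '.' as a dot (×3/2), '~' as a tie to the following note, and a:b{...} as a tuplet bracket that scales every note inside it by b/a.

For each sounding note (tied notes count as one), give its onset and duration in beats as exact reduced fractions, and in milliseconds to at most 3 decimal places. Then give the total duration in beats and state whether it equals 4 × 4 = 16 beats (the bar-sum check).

1) 0.0ms=0b +851.064ms=2b
2) 851.064ms=2b +851.064ms=2b
3) 1702.128ms=4b +851.064ms=2b
4) 2553.191ms=6b +851.064ms=2b
5) 3404.255ms=8b +121.581ms=2/7b
6) 3525.836ms=58/7b +121.581ms=2/7b
7) 3647.416ms=60/7b +121.581ms=2/7b
8) 3768.997ms=62/7b +121.581ms=2/7b
9) 3890.578ms=64/7b +121.581ms=2/7b
10) 4012.158ms=66/7b +121.581ms=2/7b
11) 4133.739ms=68/7b +121.581ms=2/7b
12) 4255.319ms=10b +851.064ms=2b
13) 5106.383ms=12b +243.161ms=4/7b
14) 5349.544ms=88/7b +243.161ms=4/7b
15) 5592.705ms=92/7b +243.161ms=4/7b
16) 5835.866ms=96/7b +243.161ms=4/7b
17) 6079.027ms=100/7b +243.161ms=4/7b
18) 6322.188ms=104/7b +243.161ms=4/7b
19) 6565.35ms=108/7b +243.161ms=4/7b
Σ=16b of 16 (141bpm 4/4) — PASS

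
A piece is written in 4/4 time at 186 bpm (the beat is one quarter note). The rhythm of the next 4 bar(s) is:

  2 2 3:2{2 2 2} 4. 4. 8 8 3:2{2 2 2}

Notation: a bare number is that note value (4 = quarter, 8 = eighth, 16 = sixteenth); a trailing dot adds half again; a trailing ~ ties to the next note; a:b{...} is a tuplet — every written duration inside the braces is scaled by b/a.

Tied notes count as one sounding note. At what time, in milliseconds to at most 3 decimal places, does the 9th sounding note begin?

note 9 onset = 23/2b = 3709.677ms

1. 0.0ms @ 0 + 645.161ms (2)
2. 645.161ms @ 2 + 645.161ms (2)
3. 1290.323ms @ 4 + 430.108ms (4/3)
4. 1720.43ms @ 16/3 + 430.108ms (4/3)
5. 2150.538ms @ 20/3 + 430.108ms (4/3)
6. 2580.645ms @ 8 + 483.871ms (3/2)
7. 3064.516ms @ 19/2 + 483.871ms (3/2)
8. 3548.387ms @ 11 + 161.29ms (1/2)
9. 3709.677ms @ 23/2 + 161.29ms (1/2)
10. 3870.968ms @ 12 + 430.108ms (4/3)
11. 4301.075ms @ 40/3 + 430.108ms (4/3)
12. 4731.183ms @ 44/3 + 430.108ms (4/3)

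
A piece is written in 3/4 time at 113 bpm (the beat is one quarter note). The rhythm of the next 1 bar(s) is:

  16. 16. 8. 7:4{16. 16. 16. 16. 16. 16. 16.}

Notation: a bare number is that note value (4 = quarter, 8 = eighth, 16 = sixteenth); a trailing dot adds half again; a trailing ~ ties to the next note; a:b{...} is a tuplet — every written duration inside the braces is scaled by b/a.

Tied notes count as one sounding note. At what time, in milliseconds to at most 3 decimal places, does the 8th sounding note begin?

note 8 onset = 33/14b = 1251.58ms

1. 0.0ms @ 0 + 199.115ms (3/8)
2. 199.115ms @ 3/8 + 199.115ms (3/8)
3. 398.23ms @ 3/4 + 398.23ms (3/4)
4. 796.46ms @ 3/2 + 113.78ms (3/14)
5. 910.24ms @ 12/7 + 113.78ms (3/14)
6. 1024.02ms @ 27/14 + 113.78ms (3/14)
7. 1137.8ms @ 15/7 + 113.78ms (3/14)
8. 1251.58ms @ 33/14 + 113.78ms (3/14)
9. 1365.36ms @ 18/7 + 113.78ms (3/14)
10. 1479.14ms @ 39/14 + 113.78ms (3/14)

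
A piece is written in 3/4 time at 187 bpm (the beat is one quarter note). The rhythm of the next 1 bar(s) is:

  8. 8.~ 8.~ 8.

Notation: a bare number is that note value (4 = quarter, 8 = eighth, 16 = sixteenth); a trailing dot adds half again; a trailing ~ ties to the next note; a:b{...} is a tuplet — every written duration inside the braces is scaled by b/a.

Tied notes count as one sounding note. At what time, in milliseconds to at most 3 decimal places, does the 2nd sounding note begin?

note 2 onset = 3/4b = 240.642ms

1. 0.0ms @ 0 + 240.642ms (3/4)
2. 240.642ms @ 3/4 + 721.925ms (9/4)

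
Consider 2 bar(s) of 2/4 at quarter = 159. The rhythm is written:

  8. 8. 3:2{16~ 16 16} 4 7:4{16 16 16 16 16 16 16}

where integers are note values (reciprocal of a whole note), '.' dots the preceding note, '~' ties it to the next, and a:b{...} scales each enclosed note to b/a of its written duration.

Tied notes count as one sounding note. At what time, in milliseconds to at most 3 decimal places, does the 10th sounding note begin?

note 10 onset = 25/7b = 1347.709ms

1. 0.0ms @ 0 + 283.019ms (3/4)
2. 283.019ms @ 3/4 + 283.019ms (3/4)
3. 566.038ms @ 3/2 + 125.786ms (1/3)
4. 691.824ms @ 11/6 + 62.893ms (1/6)
5. 754.717ms @ 2 + 377.358ms (1)
6. 1132.075ms @ 3 + 53.908ms (1/7)
7. 1185.984ms @ 22/7 + 53.908ms (1/7)
8. 1239.892ms @ 23/7 + 53.908ms (1/7)
9. 1293.801ms @ 24/7 + 53.908ms (1/7)
10. 1347.709ms @ 25/7 + 53.908ms (1/7)
11. 1401.617ms @ 26/7 + 53.908ms (1/7)
12. 1455.526ms @ 27/7 + 53.908ms (1/7)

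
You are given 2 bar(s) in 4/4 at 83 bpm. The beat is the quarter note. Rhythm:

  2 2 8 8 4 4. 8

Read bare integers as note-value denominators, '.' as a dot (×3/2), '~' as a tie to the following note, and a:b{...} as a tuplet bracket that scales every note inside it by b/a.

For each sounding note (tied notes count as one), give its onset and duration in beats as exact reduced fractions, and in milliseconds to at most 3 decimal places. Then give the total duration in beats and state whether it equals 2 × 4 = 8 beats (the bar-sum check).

1) 0.0ms=0b +1445.783ms=2b
2) 1445.783ms=2b +1445.783ms=2b
3) 2891.566ms=4b +361.446ms=1/2b
4) 3253.012ms=9/2b +361.446ms=1/2b
5) 3614.458ms=5b +722.892ms=1b
6) 4337.349ms=6b +1084.337ms=3/2b
7) 5421.687ms=15/2b +361.446ms=1/2b
Σ=8b of 8 (83bpm 4/4) — PASS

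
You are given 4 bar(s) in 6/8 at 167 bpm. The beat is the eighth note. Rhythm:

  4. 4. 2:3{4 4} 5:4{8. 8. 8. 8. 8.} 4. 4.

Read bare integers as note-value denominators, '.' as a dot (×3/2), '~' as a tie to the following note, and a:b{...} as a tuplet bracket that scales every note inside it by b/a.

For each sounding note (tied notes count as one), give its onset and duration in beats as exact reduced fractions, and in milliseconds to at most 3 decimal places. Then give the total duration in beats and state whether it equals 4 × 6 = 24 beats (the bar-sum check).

1) 0.0ms=0b +1077.844ms=3b
2) 1077.844ms=3b +1077.844ms=3b
3) 2155.689ms=6b +1077.844ms=3b
4) 3233.533ms=9b +1077.844ms=3b
5) 4311.377ms=12b +431.138ms=6/5b
6) 4742.515ms=66/5b +431.138ms=6/5b
7) 5173.653ms=72/5b +431.138ms=6/5b
8) 5604.79ms=78/5b +431.138ms=6/5b
9) 6035.928ms=84/5b +431.138ms=6/5b
10) 6467.066ms=18b +1077.844ms=3b
11) 7544.91ms=21b +1077.844ms=3b
Σ=24b of 24 (167bpm 6/8) — PASS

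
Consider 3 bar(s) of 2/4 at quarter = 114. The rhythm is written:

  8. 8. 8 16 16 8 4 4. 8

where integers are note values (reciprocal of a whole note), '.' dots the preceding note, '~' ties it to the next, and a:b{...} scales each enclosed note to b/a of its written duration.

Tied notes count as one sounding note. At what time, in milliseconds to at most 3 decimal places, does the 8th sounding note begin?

note 8 onset = 4b = 2105.263ms

1. 0.0ms @ 0 + 394.737ms (3/4)
2. 394.737ms @ 3/4 + 394.737ms (3/4)
3. 789.474ms @ 3/2 + 263.158ms (1/2)
4. 1052.632ms @ 2 + 131.579ms (1/4)
5. 1184.211ms @ 9/4 + 131.579ms (1/4)
6. 1315.789ms @ 5/2 + 263.158ms (1/2)
7. 1578.947ms @ 3 + 526.316ms (1)
8. 2105.263ms @ 4 + 789.474ms (3/2)
9. 2894.737ms @ 11/2 + 263.158ms (1/2)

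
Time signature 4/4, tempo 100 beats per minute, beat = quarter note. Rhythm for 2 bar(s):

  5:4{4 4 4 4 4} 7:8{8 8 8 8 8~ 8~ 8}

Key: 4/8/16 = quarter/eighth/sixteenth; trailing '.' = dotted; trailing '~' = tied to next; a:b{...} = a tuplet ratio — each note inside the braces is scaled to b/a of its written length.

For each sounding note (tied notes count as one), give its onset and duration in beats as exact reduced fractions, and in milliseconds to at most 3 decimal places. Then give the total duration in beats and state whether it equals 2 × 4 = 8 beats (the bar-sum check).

1) 0.0ms=0b +480.0ms=4/5b
2) 480.0ms=4/5b +480.0ms=4/5b
3) 960.0ms=8/5b +480.0ms=4/5b
4) 1440.0ms=12/5b +480.0ms=4/5b
5) 1920.0ms=16/5b +480.0ms=4/5b
6) 2400.0ms=4b +342.857ms=4/7b
7) 2742.857ms=32/7b +342.857ms=4/7b
8) 3085.714ms=36/7b +342.857ms=4/7b
9) 3428.571ms=40/7b +342.857ms=4/7b
10) 3771.429ms=44/7b +1028.571ms=12/7b
Σ=8b of 8 (100bpm 4/4) — PASS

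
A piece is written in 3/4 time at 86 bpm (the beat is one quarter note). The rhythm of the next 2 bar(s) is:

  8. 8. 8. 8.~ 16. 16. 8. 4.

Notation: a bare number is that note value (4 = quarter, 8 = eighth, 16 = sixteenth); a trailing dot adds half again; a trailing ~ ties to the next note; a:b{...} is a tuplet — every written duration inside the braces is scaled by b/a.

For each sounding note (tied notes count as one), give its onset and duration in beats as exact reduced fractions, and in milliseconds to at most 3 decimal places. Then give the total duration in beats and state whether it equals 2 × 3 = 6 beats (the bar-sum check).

1) 0.0ms=0b +523.256ms=3/4b
2) 523.256ms=3/4b +523.256ms=3/4b
3) 1046.512ms=3/2b +523.256ms=3/4b
4) 1569.767ms=9/4b +784.884ms=9/8b
5) 2354.651ms=27/8b +261.628ms=3/8b
6) 2616.279ms=15/4b +523.256ms=3/4b
7) 3139.535ms=9/2b +1046.512ms=3/2b
Σ=6b of 6 (86bpm 3/4) — PASS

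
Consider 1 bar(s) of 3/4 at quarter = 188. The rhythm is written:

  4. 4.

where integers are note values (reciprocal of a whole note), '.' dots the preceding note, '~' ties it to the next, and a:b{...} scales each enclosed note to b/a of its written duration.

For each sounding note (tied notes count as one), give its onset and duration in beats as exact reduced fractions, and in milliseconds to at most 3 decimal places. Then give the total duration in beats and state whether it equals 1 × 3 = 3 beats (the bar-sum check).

1) 0.0ms=0b +478.723ms=3/2b
2) 478.723ms=3/2b +478.723ms=3/2b
Σ=3b of 3 (188bpm 3/4) — PASS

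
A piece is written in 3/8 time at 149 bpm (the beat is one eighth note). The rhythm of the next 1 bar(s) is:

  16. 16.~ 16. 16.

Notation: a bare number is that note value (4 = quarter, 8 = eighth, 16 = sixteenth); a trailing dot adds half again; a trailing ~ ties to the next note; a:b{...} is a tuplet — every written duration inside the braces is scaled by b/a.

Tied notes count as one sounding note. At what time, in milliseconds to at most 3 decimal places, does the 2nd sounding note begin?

1. 0.0ms @ 0 + 302.013ms (3/4)
2. 302.013ms @ 3/4 + 604.027ms (3/2)
3. 906.04ms @ 9/4 + 302.013ms (3/4)

note 2 onset = 3/4b = 302.013ms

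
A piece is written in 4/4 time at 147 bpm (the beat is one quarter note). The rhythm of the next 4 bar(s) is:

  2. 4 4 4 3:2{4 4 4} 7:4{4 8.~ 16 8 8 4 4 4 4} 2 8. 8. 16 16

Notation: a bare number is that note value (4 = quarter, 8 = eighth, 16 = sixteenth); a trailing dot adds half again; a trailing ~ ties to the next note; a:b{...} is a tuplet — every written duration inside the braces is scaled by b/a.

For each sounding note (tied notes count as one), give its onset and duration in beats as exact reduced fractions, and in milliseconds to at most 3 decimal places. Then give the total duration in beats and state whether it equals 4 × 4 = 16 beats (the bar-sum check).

1) 0.0ms=0b +1224.49ms=3b
2) 1224.49ms=3b +408.163ms=1b
3) 1632.653ms=4b +408.163ms=1b
4) 2040.816ms=5b +408.163ms=1b
5) 2448.98ms=6b +272.109ms=2/3b
6) 2721.088ms=20/3b +272.109ms=2/3b
7) 2993.197ms=22/3b +272.109ms=2/3b
8) 3265.306ms=8b +233.236ms=4/7b
9) 3498.542ms=60/7b +233.236ms=4/7b
10) 3731.778ms=64/7b +116.618ms=2/7b
11) 3848.397ms=66/7b +116.618ms=2/7b
12) 3965.015ms=68/7b +233.236ms=4/7b
13) 4198.251ms=72/7b +233.236ms=4/7b
14) 4431.487ms=76/7b +233.236ms=4/7b
15) 4664.723ms=80/7b +233.236ms=4/7b
16) 4897.959ms=12b +816.327ms=2b
17) 5714.286ms=14b +306.122ms=3/4b
18) 6020.408ms=59/4b +306.122ms=3/4b
19) 6326.531ms=31/2b +102.041ms=1/4b
20) 6428.571ms=63/4b +102.041ms=1/4b
Σ=16b of 16 (147bpm 4/4) — PASS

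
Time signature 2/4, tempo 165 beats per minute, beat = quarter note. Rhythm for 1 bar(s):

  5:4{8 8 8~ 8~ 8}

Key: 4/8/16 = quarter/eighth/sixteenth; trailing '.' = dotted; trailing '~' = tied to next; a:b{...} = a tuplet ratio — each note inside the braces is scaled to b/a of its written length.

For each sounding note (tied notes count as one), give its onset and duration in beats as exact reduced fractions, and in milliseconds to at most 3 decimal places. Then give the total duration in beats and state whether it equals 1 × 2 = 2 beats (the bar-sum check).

1) 0.0ms=0b +145.455ms=2/5b
2) 145.455ms=2/5b +145.455ms=2/5b
3) 290.909ms=4/5b +436.364ms=6/5b
Σ=2b of 2 (165bpm 2/4) — PASS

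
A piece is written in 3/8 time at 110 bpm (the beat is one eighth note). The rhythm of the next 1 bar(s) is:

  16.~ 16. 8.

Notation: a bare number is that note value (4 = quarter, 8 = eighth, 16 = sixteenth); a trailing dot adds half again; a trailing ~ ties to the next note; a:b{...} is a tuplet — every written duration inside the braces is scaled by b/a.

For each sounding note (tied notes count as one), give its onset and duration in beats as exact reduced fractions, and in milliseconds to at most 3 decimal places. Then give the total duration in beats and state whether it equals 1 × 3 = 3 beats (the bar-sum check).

1) 0.0ms=0b +818.182ms=3/2b
2) 818.182ms=3/2b +818.182ms=3/2b
Σ=3b of 3 (110bpm 3/8) — PASS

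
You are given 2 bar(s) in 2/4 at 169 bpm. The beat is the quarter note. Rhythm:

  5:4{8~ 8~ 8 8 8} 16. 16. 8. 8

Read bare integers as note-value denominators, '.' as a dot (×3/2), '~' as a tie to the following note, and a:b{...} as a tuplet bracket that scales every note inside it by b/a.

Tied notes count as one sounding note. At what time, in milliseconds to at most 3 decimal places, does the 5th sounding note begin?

1. 0.0ms @ 0 + 426.036ms (6/5)
2. 426.036ms @ 6/5 + 142.012ms (2/5)
3. 568.047ms @ 8/5 + 142.012ms (2/5)
4. 710.059ms @ 2 + 133.136ms (3/8)
5. 843.195ms @ 19/8 + 133.136ms (3/8)
6. 976.331ms @ 11/4 + 266.272ms (3/4)
7. 1242.604ms @ 7/2 + 177.515ms (1/2)

note 5 onset = 19/8b = 843.195ms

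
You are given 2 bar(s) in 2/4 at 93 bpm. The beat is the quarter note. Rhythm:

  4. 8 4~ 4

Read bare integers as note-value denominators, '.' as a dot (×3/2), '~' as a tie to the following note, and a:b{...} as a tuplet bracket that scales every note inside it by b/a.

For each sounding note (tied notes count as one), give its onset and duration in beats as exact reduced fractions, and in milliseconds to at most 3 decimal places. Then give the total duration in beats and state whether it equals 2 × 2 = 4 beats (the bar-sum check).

1) 0.0ms=0b +967.742ms=3/2b
2) 967.742ms=3/2b +322.581ms=1/2b
3) 1290.323ms=2b +1290.323ms=2b
Σ=4b of 4 (93bpm 2/4) — PASS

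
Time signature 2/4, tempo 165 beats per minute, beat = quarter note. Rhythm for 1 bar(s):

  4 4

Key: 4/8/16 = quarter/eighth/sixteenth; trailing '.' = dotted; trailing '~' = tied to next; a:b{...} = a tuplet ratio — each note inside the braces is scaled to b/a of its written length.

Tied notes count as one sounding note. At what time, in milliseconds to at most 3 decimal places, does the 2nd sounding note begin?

1. 0.0ms @ 0 + 363.636ms (1)
2. 363.636ms @ 1 + 363.636ms (1)

note 2 onset = 1b = 363.636ms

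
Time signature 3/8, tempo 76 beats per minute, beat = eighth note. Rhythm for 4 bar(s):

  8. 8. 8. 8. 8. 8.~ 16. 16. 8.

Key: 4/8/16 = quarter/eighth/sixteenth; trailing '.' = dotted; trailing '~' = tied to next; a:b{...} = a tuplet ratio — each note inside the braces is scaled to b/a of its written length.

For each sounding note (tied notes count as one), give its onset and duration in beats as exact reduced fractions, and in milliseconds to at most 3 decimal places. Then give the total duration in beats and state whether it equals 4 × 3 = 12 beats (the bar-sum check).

1) 0.0ms=0b +1184.211ms=3/2b
2) 1184.211ms=3/2b +1184.211ms=3/2b
3) 2368.421ms=3b +1184.211ms=3/2b
4) 3552.632ms=9/2b +1184.211ms=3/2b
5) 4736.842ms=6b +1184.211ms=3/2b
6) 5921.053ms=15/2b +1776.316ms=9/4b
7) 7697.368ms=39/4b +592.105ms=3/4b
8) 8289.474ms=21/2b +1184.211ms=3/2b
Σ=12b of 12 (76bpm 3/8) — PASS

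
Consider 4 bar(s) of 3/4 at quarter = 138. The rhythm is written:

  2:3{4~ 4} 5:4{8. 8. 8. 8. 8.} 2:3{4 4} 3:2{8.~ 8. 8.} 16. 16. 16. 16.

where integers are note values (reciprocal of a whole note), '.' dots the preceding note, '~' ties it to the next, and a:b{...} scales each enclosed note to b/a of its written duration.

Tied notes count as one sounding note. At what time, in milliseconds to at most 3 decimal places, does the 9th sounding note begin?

1. 0.0ms @ 0 + 1304.348ms (3)
2. 1304.348ms @ 3 + 260.87ms (3/5)
3. 1565.217ms @ 18/5 + 260.87ms (3/5)
4. 1826.087ms @ 21/5 + 260.87ms (3/5)
5. 2086.957ms @ 24/5 + 260.87ms (3/5)
6. 2347.826ms @ 27/5 + 260.87ms (3/5)
7. 2608.696ms @ 6 + 652.174ms (3/2)
8. 3260.87ms @ 15/2 + 652.174ms (3/2)
9. 3913.043ms @ 9 + 434.783ms (1)
10. 4347.826ms @ 10 + 217.391ms (1/2)
11. 4565.217ms @ 21/2 + 163.043ms (3/8)
12. 4728.261ms @ 87/8 + 163.043ms (3/8)
13. 4891.304ms @ 45/4 + 163.043ms (3/8)
14. 5054.348ms @ 93/8 + 163.043ms (3/8)

note 9 onset = 9b = 3913.043ms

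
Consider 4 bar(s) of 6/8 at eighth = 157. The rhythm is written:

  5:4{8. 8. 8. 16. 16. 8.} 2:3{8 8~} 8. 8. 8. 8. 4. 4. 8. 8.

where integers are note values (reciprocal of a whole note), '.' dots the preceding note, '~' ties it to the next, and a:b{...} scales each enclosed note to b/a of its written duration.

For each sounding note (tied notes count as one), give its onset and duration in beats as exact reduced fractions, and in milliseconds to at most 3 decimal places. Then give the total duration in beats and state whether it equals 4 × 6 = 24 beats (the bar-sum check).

1) 0.0ms=0b +458.599ms=6/5b
2) 458.599ms=6/5b +458.599ms=6/5b
3) 917.197ms=12/5b +458.599ms=6/5b
4) 1375.796ms=18/5b +229.299ms=3/5b
5) 1605.096ms=21/5b +229.299ms=3/5b
6) 1834.395ms=24/5b +458.599ms=6/5b
7) 2292.994ms=6b +573.248ms=3/2b
8) 2866.242ms=15/2b +1146.497ms=3b
9) 4012.739ms=21/2b +573.248ms=3/2b
10) 4585.987ms=12b +573.248ms=3/2b
11) 5159.236ms=27/2b +573.248ms=3/2b
12) 5732.484ms=15b +1146.497ms=3b
13) 6878.981ms=18b +1146.497ms=3b
14) 8025.478ms=21b +573.248ms=3/2b
15) 8598.726ms=45/2b +573.248ms=3/2b
Σ=24b of 24 (157bpm 6/8) — PASS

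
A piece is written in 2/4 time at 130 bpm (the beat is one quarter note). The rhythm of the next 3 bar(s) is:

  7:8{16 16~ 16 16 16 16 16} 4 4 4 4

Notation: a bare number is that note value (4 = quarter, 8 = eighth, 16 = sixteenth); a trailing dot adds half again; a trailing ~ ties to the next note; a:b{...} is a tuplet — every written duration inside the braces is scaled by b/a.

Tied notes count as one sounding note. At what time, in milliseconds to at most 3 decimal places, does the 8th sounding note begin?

note 8 onset = 3b = 1384.615ms

1. 0.0ms @ 0 + 131.868ms (2/7)
2. 131.868ms @ 2/7 + 263.736ms (4/7)
3. 395.604ms @ 6/7 + 131.868ms (2/7)
4. 527.473ms @ 8/7 + 131.868ms (2/7)
5. 659.341ms @ 10/7 + 131.868ms (2/7)
6. 791.209ms @ 12/7 + 131.868ms (2/7)
7. 923.077ms @ 2 + 461.538ms (1)
8. 1384.615ms @ 3 + 461.538ms (1)
9. 1846.154ms @ 4 + 461.538ms (1)
10. 2307.692ms @ 5 + 461.538ms (1)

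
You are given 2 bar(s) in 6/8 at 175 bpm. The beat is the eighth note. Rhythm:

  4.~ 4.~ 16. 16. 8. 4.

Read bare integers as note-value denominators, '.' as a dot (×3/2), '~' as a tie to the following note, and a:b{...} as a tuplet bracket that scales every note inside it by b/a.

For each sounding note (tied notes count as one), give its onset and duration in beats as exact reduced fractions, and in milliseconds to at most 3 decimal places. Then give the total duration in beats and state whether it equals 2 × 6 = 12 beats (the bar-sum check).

1) 0.0ms=0b +2314.286ms=27/4b
2) 2314.286ms=27/4b +257.143ms=3/4b
3) 2571.429ms=15/2b +514.286ms=3/2b
4) 3085.714ms=9b +1028.571ms=3b
Σ=12b of 12 (175bpm 6/8) — PASS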